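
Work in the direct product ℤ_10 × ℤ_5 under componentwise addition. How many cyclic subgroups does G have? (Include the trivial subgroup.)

Each element a generates a cyclic subgroup ⟨a⟩; distinct elements may generate the same one (a cyclic group of order d has φ(d) generators).
Cyclic subgroups by order — order 1: 1; order 2: 1; order 5: 6; order 10: 6.
Total: 14.

14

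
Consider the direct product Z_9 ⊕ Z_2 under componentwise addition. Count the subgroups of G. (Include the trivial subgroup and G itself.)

6

|G| = 18, so by Lagrange every subgroup order divides 18. Divisors: 1, 2, 3, 6, 9, 18.
Subgroups by order — order 1: 1; order 2: 1; order 3: 1; order 6: 1; order 9: 1; order 18: 1.
Total: 1 + 1 + 1 + 1 + 1 + 1 = 6.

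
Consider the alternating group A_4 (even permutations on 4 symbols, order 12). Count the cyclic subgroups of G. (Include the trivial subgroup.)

8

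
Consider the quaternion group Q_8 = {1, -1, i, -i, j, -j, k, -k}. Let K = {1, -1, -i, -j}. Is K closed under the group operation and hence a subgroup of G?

-j ∈ K but its inverse j ∉ K, so K is not a subgroup.

No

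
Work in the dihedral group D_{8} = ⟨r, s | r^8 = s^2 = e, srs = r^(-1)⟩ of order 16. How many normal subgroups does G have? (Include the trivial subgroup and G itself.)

7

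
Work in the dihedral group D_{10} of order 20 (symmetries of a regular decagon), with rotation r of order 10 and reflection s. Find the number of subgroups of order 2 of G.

|G| = 20 and 2 | 20, so subgroups of order 2 are possible by Lagrange.
The subgroups of order 2 are: {e, r^2s}; {e, r^3s}; {e, r^4s}; {e, r^5}; … (11 in all).
So G has 11 subgroups of order 2.

11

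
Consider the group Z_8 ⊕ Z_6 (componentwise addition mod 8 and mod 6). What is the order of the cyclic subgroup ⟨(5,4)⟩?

24

The order of (5,4) in Z_8 × Z_6 is lcm(ord(5) in Z_8, ord(4) in Z_6).
ord(5) = 8 and ord(4) = 3, so |⟨(5,4)⟩| = lcm(8, 3) = 24.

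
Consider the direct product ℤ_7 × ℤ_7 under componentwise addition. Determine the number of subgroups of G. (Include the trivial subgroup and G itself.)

|G| = 49, so by Lagrange every subgroup order divides 49. Divisors: 1, 7, 49.
Subgroups by order — order 1: 1; order 7: 8; order 49: 1.
Total: 1 + 8 + 1 = 10.

10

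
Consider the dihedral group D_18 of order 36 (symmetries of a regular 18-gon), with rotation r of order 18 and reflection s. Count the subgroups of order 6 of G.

7

|G| = 36 and 6 | 36, so subgroups of order 6 are possible by Lagrange.
The subgroups of order 6 are: {e, r^6, r^12, r^4s, r^10s, r^16s}; {e, r^6, r^12, r^5s, r^11s, r^17s}; {e, r^6, r^12, s, r^6s, r^12s}; {e, r^6, r^12, rs, r^7s, r^13s}; … (7 in all).
So G has 7 subgroups of order 6.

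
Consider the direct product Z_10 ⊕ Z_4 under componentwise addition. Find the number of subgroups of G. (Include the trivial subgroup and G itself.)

|G| = 40, so by Lagrange every subgroup order divides 40. Divisors: 1, 2, 4, 5, 8, 10, 20, 40.
Subgroups by order — order 1: 1; order 2: 3; order 4: 3; order 5: 1; order 8: 1; order 10: 3; order 20: 3; order 40: 1.
Total: 1 + 3 + 3 + 1 + 1 + 3 + 3 + 1 = 16.

16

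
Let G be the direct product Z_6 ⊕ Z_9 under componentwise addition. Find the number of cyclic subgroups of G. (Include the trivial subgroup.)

Each element a generates a cyclic subgroup ⟨a⟩; distinct elements may generate the same one (a cyclic group of order d has φ(d) generators).
Cyclic subgroups by order — order 1: 1; order 2: 1; order 3: 4; order 6: 4; order 9: 3; order 18: 3.
Total: 16.

16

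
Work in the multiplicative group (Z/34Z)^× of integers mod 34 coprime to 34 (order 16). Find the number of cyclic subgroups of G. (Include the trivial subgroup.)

5

Each element a generates a cyclic subgroup ⟨a⟩; distinct elements may generate the same one (a cyclic group of order d has φ(d) generators).
Cyclic subgroups by order — order 1: 1; order 2: 1; order 4: 1; order 8: 1; order 16: 1.
Total: 5.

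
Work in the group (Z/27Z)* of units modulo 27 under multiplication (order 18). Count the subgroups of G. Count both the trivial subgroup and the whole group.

|G| = 18, so by Lagrange every subgroup order divides 18. Divisors: 1, 2, 3, 6, 9, 18.
Subgroups by order — order 1: 1; order 2: 1; order 3: 1; order 6: 1; order 9: 1; order 18: 1.
Total: 1 + 1 + 1 + 1 + 1 + 1 = 6.

6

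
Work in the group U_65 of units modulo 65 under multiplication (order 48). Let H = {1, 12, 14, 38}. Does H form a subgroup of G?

Yes

|H| = 4 divides |G| = 48, consistent with Lagrange.
H contains the identity, every element's inverse is in H, and H is closed under ·: it is a subgroup.
In fact H = ⟨38⟩.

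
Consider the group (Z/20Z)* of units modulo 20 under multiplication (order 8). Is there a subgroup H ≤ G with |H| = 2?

2 | 8. A subgroup of order 2 is {1, 11}.

Yes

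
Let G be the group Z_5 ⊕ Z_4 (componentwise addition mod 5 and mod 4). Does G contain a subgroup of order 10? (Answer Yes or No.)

Yes

10 | 20. A subgroup of order 10 is {(0,0), (0,2), (1,0), (1,2), (2,0), (2,2), (3,0), (3,2), (4,0), (4,2)}.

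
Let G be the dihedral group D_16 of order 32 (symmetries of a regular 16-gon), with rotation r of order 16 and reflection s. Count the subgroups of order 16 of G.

3

|G| = 32 and 16 | 32, so subgroups of order 16 are possible by Lagrange.
The subgroups of order 16 are: {e, r, r^2, r^3, r^4, r^5, r^6, r^7, r^8, r^9, r^10, r^11, r^12, r^13, r^14, r^15}; {e, r^2, r^4, r^6, r^8, r^10, r^12, r^14, s, r^2s, r^4s, r^6s, r^8s, r^10s, r^12s, r^14s}; {e, r^2, r^4, r^6, r^8, r^10, r^12, r^14, rs, r^3s, r^5s, r^7s, r^9s, r^11s, r^13s, r^15s}.
So G has 3 subgroups of order 16.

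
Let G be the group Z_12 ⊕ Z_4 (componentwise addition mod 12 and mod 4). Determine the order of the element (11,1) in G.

12

The order of (11,1) in Z_12 × Z_4 is lcm(ord(11) in Z_12, ord(1) in Z_4).
ord(11) = 12 and ord(1) = 4, so |⟨(11,1)⟩| = lcm(12, 4) = 12.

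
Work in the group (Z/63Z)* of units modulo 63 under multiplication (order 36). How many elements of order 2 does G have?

3

The elements of order 2 are: 8, 55, 62.
That's 3.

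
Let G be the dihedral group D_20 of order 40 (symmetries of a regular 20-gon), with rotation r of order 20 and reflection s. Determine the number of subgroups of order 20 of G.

|G| = 40 and 20 | 40, so subgroups of order 20 are possible by Lagrange.
The subgroups of order 20 are: {e, r, r^2, r^3, r^4, r^5, r^6, r^7, r^8, r^9, r^10, r^11, r^12, r^13, r^14, r^15, r^16, r^17, r^18, r^19}; {e, r^2, r^4, r^6, r^8, r^10, r^12, r^14, r^16, r^18, s, r^2s, r^4s, r^6s, r^8s, r^10s, r^12s, r^14s, r^16s, r^18s}; {e, r^2, r^4, r^6, r^8, r^10, r^12, r^14, r^16, r^18, rs, r^3s, r^5s, r^7s, r^9s, r^11s, r^13s, r^15s, r^17s, r^19s}.
So G has 3 subgroups of order 20.

3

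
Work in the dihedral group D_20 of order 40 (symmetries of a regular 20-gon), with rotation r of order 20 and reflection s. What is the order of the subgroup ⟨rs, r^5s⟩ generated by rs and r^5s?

10

|⟨rs⟩| = 2 and |⟨r^5s⟩| = 2, so |H| is a multiple of lcm(2, 2) = 2 and divides |G| = 40.
Closing under the operation: H = {e, r^4, r^8, r^12, r^16, rs, r^5s, r^9s, r^13s, r^17s}, so |H| = 10.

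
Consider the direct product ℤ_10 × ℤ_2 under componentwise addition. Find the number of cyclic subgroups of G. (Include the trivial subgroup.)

8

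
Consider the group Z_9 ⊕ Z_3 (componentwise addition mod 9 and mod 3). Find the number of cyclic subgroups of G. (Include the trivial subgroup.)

8

A cyclic subgroup of order d is generated by each of its φ(d) elements of order d, so the cyclic subgroups of order d number (#elements of order d)/φ(d).
Cyclic subgroups by order — order 1: 1; order 3: 4; order 9: 3.
Total: 8.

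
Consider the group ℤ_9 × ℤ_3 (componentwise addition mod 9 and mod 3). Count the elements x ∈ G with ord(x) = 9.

18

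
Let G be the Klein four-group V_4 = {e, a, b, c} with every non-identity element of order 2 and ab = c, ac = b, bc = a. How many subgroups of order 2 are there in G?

3

|G| = 4 and 2 | 4, so subgroups of order 2 are possible by Lagrange.
The subgroups of order 2 are: {e, a}; {e, b}; {e, c}.
So G has 3 subgroups of order 2.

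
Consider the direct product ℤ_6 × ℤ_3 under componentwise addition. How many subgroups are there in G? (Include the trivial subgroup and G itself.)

12

|G| = 18, so by Lagrange every subgroup order divides 18. Divisors: 1, 2, 3, 6, 9, 18.
Subgroups by order — order 1: 1; order 2: 1; order 3: 4; order 6: 4; order 9: 1; order 18: 1.
Total: 1 + 1 + 4 + 4 + 1 + 1 = 12.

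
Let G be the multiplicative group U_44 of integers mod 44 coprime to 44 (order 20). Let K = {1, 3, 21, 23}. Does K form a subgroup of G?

No

3 ∈ K but its inverse 15 ∉ K, so K is not a subgroup.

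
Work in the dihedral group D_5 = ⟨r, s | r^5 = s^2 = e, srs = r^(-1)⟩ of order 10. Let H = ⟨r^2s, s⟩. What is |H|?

10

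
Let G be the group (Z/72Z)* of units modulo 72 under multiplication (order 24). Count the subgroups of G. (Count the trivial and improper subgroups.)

32

|G| = 24, so by Lagrange every subgroup order divides 24. Divisors: 1, 2, 3, 4, 6, 8, 12, 24.
Subgroups by order — order 1: 1; order 2: 7; order 3: 1; order 4: 7; order 6: 7; order 8: 1; order 12: 7; order 24: 1.
Total: 1 + 7 + 1 + 7 + 7 + 1 + 7 + 1 = 32.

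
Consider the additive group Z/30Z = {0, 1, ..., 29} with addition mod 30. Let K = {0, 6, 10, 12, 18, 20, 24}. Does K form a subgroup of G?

|K| = 7 does not divide |G| = 30, so by Lagrange K is not a subgroup.

No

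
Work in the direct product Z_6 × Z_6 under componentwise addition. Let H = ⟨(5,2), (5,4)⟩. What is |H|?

18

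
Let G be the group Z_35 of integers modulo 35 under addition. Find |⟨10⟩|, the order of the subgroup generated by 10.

7

In Z_35, the order of an element a is n/gcd(a, n).
gcd(10, 35) = 5, so |⟨10⟩| = 35/5 = 7.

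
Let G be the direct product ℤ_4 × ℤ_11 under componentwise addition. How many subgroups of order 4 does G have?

|G| = 44 and 4 | 44, so subgroups of order 4 are possible by Lagrange.
The subgroups of order 4 are: {(0,0), (1,0), (2,0), (3,0)}.
So G has 1 subgroup of order 4.

1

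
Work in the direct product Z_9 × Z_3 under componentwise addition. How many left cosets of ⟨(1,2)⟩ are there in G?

3

|⟨(1,2)⟩| = 9 and |G| = 27.
By Lagrange, [G : H] = |G|/|H| = 27/9 = 3.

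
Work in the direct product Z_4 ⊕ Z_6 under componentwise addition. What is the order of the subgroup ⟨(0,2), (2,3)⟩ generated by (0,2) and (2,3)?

6

|⟨(0,2)⟩| = 3 and |⟨(2,3)⟩| = 2, so |H| is a multiple of lcm(3, 2) = 6 and divides |G| = 24.
Closing under the operation: H = {(0,0), (0,2), (0,4), (2,1), (2,3), (2,5)}, so |H| = 6.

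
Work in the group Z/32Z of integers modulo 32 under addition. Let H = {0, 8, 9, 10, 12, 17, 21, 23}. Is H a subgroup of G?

No

17 ∈ H but its inverse 15 ∉ H, so H is not a subgroup.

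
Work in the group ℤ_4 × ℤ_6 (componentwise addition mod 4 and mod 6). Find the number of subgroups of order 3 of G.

1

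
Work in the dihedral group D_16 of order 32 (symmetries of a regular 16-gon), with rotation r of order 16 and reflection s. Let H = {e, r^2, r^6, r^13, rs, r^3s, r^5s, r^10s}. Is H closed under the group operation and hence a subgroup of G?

r^2 ∈ H but its inverse r^14 ∉ H, so H is not a subgroup.

No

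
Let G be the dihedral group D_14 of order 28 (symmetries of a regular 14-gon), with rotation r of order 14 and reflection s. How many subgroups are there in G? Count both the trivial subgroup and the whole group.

28

|G| = 28, so by Lagrange every subgroup order divides 28. Divisors: 1, 2, 4, 7, 14, 28.
Subgroups by order — order 1: 1; order 2: 15; order 4: 7; order 7: 1; order 14: 3; order 28: 1.
Total: 1 + 15 + 7 + 1 + 3 + 1 = 28.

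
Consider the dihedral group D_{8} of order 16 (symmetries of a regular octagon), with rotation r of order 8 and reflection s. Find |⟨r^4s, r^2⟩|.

|⟨r^4s⟩| = 2 and |⟨r^2⟩| = 4, so |H| is a multiple of lcm(2, 4) = 4 and divides |G| = 16.
Closing under the operation: H = {e, r^2, r^4, r^6, s, r^2s, r^4s, r^6s}, so |H| = 8.

8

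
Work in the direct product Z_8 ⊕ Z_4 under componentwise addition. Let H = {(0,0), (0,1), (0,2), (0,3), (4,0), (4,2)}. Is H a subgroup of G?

|H| = 6 does not divide |G| = 32, so by Lagrange H is not a subgroup.

No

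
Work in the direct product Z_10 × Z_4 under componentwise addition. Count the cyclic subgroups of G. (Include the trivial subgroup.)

12

Group the elements of G by the cyclic subgroup they generate; each cyclic subgroup of order d accounts for φ(d) elements.
Cyclic subgroups by order — order 1: 1; order 2: 3; order 4: 2; order 5: 1; order 10: 3; order 20: 2.
Total: 12.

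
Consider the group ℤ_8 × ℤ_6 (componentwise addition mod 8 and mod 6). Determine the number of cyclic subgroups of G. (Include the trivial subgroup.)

16

Group the elements of G by the cyclic subgroup they generate; each cyclic subgroup of order d accounts for φ(d) elements.
Cyclic subgroups by order — order 1: 1; order 2: 3; order 3: 1; order 4: 2; order 6: 3; order 8: 2; order 12: 2; order 24: 2.
Total: 16.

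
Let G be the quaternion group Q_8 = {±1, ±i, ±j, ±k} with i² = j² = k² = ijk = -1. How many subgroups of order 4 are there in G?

3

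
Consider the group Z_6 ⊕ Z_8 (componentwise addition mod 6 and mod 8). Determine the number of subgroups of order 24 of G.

3

|G| = 48 and 24 | 48, so subgroups of order 24 are possible by Lagrange.
The subgroups of order 24 are: {(0,0), (0,1), (0,2), (0,3), (0,4), (0,5), (0,6), (0,7), (2,0), (2,1), (2,2), (2,3), (2,4), (2,5), (2,6), (2,7), (4,0), (4,1), (4,2), (4,3), (4,4), (4,5), (4,6), (4,7)}; {(0,0), (0,2), (0,4), (0,6), (1,0), (1,2), (1,4), (1,6), (2,0), (2,2), (2,4), (2,6), (3,0), (3,2), (3,4), (3,6), (4,0), (4,2), (4,4), (4,6), (5,0), (5,2), (5,4), (5,6)}; {(0,0), (0,2), (0,4), (0,6), (1,1), (1,3), (1,5), (1,7), (2,0), (2,2), (2,4), (2,6), (3,1), (3,3), (3,5), (3,7), (4,0), (4,2), (4,4), (4,6), (5,1), (5,3), (5,5), (5,7)}.
So G has 3 subgroups of order 24.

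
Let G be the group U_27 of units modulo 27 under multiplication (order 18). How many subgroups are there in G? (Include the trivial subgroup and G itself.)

6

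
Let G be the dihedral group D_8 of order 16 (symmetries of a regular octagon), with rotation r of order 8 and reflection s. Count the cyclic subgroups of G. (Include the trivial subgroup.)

Group the elements of G by the cyclic subgroup they generate; each cyclic subgroup of order d accounts for φ(d) elements.
Cyclic subgroups by order — order 1: 1; order 2: 9; order 4: 1; order 8: 1.
Total: 12.

12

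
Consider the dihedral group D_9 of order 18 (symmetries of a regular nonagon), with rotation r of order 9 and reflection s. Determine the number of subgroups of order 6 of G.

|G| = 18 and 6 | 18, so subgroups of order 6 are possible by Lagrange.
The subgroups of order 6 are: {e, r^3, r^6, r^2s, r^5s, r^8s}; {e, r^3, r^6, s, r^3s, r^6s}; {e, r^3, r^6, rs, r^4s, r^7s}.
So G has 3 subgroups of order 6.

3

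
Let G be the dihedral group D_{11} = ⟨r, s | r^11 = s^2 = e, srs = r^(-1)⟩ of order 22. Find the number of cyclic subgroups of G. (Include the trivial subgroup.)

A cyclic subgroup of order d is generated by each of its φ(d) elements of order d, so the cyclic subgroups of order d number (#elements of order d)/φ(d).
Cyclic subgroups by order — order 1: 1; order 2: 11; order 11: 1.
Total: 13.

13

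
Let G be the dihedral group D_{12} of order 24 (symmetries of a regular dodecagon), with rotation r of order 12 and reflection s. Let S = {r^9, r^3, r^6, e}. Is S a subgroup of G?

Yes

|S| = 4 divides |G| = 24, consistent with Lagrange.
S contains the identity, every element's inverse is in S, and S is closed under ·: it is a subgroup.
In fact S = ⟨r^9⟩.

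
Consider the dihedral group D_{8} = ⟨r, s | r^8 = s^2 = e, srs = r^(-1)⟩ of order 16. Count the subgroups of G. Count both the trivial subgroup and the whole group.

19

|G| = 16, so by Lagrange every subgroup order divides 16. Divisors: 1, 2, 4, 8, 16.
Subgroups by order — order 1: 1; order 2: 9; order 4: 5; order 8: 3; order 16: 1.
Total: 1 + 9 + 5 + 3 + 1 = 19.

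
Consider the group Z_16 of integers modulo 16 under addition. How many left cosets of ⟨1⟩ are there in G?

1

|⟨1⟩| = 16 and |G| = 16.
By Lagrange, [G : H] = |G|/|H| = 16/16 = 1.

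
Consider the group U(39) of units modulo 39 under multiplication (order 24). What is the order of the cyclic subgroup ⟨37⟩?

Compute successive powers of 37 mod 39: 37, 4, 31, 16, 7, 25, 28, 22, …; 37^12 ≡ 1 (mod 39).
So |⟨37⟩| = 12.

12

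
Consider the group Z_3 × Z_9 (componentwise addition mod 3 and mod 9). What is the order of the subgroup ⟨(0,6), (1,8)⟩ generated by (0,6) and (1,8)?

9

|⟨(0,6)⟩| = 3 and |⟨(1,8)⟩| = 9, so |H| is a multiple of lcm(3, 9) = 9 and divides |G| = 27.
Closing under the operation: H = {(0,0), (0,3), (0,6), (1,2), (1,5), (1,8), (2,1), (2,4), (2,7)}, so |H| = 9.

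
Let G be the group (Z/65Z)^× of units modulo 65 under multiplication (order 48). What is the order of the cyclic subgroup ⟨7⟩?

Compute successive powers of 7 mod 65: 7, 49, 18, 61, 37, 64, 58, 16, …; 7^12 ≡ 1 (mod 65).
So |⟨7⟩| = 12.

12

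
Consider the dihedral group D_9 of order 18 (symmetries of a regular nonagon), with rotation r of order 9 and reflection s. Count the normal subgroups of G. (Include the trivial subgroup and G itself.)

4

G has 16 subgroups. Checking conjugation-invariance by order — order 1: 1/1 normal; order 2: 0/9 normal; order 3: 1/1 normal; order 6: 0/3 normal; order 9: 1/1 normal; order 18: 1/1 normal.
Total normal subgroups: 4.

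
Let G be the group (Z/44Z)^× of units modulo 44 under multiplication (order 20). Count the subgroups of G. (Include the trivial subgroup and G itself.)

|G| = 20, so by Lagrange every subgroup order divides 20. Divisors: 1, 2, 4, 5, 10, 20.
Subgroups by order — order 1: 1; order 2: 3; order 4: 1; order 5: 1; order 10: 3; order 20: 1.
Total: 1 + 3 + 1 + 1 + 3 + 1 = 10.

10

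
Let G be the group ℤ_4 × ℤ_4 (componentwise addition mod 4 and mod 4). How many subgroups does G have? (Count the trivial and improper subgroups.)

|G| = 16, so by Lagrange every subgroup order divides 16. Divisors: 1, 2, 4, 8, 16.
Subgroups by order — order 1: 1; order 2: 3; order 4: 7; order 8: 3; order 16: 1.
Total: 1 + 3 + 7 + 3 + 1 = 15.

15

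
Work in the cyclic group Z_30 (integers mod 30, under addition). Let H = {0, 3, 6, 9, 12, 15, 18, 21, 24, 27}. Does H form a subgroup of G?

|H| = 10 divides |G| = 30, consistent with Lagrange.
H contains the identity, every element's inverse is in H, and H is closed under +: it is a subgroup.
In fact H = ⟨3⟩.

Yes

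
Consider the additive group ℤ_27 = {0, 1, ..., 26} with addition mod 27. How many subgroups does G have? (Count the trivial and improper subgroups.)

A cyclic group of order 27 has exactly one subgroup for each divisor of 27.
Divisors of 27: 1, 3, 9, 27.
So ℤ_27 has 4 subgroups.

4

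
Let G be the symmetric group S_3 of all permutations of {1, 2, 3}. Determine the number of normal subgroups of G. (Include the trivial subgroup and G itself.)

G has 6 subgroups. Checking conjugation-invariance by order — order 1: 1/1 normal; order 2: 0/3 normal; order 3: 1/1 normal; order 6: 1/1 normal.
Total normal subgroups: 3.

3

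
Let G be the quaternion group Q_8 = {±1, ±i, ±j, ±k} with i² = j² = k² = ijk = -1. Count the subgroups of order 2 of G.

|G| = 8 and 2 | 8, so subgroups of order 2 are possible by Lagrange.
The subgroups of order 2 are: {1, -1}.
So G has 1 subgroup of order 2.

1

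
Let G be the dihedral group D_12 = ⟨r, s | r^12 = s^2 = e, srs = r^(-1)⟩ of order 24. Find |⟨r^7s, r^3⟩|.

8

|⟨r^7s⟩| = 2 and |⟨r^3⟩| = 4, so |H| is a multiple of lcm(2, 4) = 4 and divides |G| = 24.
Closing under the operation: H = {e, r^3, r^6, r^9, rs, r^4s, r^7s, r^10s}, so |H| = 8.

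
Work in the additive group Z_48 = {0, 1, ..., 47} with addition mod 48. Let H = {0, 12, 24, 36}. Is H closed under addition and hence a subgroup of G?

Yes

|H| = 4 divides |G| = 48, consistent with Lagrange.
H contains the identity, every element's inverse is in H, and H is closed under +: it is a subgroup.
In fact H = ⟨12⟩.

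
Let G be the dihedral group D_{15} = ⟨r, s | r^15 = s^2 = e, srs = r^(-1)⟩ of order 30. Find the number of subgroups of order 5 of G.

1

|G| = 30 and 5 | 30, so subgroups of order 5 are possible by Lagrange.
The subgroups of order 5 are: {e, r^3, r^6, r^9, r^12}.
So G has 1 subgroup of order 5.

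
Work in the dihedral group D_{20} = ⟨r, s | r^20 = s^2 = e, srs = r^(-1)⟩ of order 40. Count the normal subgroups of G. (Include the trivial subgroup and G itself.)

9

G has 48 subgroups. Checking conjugation-invariance by order — order 1: 1/1 normal; order 2: 1/21 normal; order 4: 1/11 normal; order 5: 1/1 normal; order 8: 0/5 normal; order 10: 1/5 normal; order 20: 3/3 normal; order 40: 1/1 normal.
Total normal subgroups: 9.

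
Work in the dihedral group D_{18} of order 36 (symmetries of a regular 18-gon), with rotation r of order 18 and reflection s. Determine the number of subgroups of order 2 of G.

19

|G| = 36 and 2 | 36, so subgroups of order 2 are possible by Lagrange.
The subgroups of order 2 are: {e, r^10s}; {e, r^11s}; {e, r^12s}; {e, r^13s}; … (19 in all).
So G has 19 subgroups of order 2.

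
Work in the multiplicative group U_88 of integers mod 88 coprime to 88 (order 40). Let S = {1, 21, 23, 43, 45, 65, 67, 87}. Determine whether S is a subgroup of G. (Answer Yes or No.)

|S| = 8 divides |G| = 40, consistent with Lagrange.
S contains the identity, every element's inverse is in S, and S is closed under ·: it is a subgroup.

Yes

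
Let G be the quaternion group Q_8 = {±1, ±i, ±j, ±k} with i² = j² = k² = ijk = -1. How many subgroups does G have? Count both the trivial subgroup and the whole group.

6

|G| = 8, so by Lagrange every subgroup order divides 8. Divisors: 1, 2, 4, 8.
Subgroups by order — order 1: 1; order 2: 1; order 4: 3; order 8: 1.
Total: 1 + 1 + 3 + 1 = 6.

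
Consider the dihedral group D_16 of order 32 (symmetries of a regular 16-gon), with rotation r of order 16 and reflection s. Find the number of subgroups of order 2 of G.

|G| = 32 and 2 | 32, so subgroups of order 2 are possible by Lagrange.
The subgroups of order 2 are: {e, r^10s}; {e, r^11s}; {e, r^12s}; {e, r^13s}; … (17 in all).
So G has 17 subgroups of order 2.

17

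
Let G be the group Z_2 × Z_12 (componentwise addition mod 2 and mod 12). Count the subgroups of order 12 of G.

3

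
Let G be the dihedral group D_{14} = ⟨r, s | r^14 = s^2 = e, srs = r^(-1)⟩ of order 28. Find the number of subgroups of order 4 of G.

7

|G| = 28 and 4 | 28, so subgroups of order 4 are possible by Lagrange.
The subgroups of order 4 are: {e, r^7, r^3s, r^10s}; {e, r^7, r^4s, r^11s}; {e, r^7, r^5s, r^12s}; {e, r^7, r^6s, r^13s}; … (7 in all).
So G has 7 subgroups of order 4.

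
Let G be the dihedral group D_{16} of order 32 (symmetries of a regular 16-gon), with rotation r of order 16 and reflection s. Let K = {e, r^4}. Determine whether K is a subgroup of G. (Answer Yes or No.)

No

r^4 ∈ K but its inverse r^12 ∉ K, so K is not a subgroup.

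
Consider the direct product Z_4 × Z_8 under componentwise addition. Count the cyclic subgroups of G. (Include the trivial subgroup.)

Each element a generates a cyclic subgroup ⟨a⟩; distinct elements may generate the same one (a cyclic group of order d has φ(d) generators).
Cyclic subgroups by order — order 1: 1; order 2: 3; order 4: 6; order 8: 4.
Total: 14.

14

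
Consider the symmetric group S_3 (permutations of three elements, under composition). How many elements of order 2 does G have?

3

The elements of order 2 are: (2 3), (1 2), (1 3).
That's 3.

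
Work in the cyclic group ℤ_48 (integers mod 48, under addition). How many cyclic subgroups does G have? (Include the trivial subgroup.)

10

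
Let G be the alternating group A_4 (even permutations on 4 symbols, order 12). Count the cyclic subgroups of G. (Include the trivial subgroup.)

A cyclic subgroup of order d is generated by each of its φ(d) elements of order d, so the cyclic subgroups of order d number (#elements of order d)/φ(d).
Cyclic subgroups by order — order 1: 1; order 2: 3; order 3: 4.
Total: 8.

8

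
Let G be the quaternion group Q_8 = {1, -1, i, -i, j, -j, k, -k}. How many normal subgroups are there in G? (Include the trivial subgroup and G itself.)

6

G has 6 subgroups. Checking conjugation-invariance by order — order 1: 1/1 normal; order 2: 1/1 normal; order 4: 3/3 normal; order 8: 1/1 normal.
Total normal subgroups: 6.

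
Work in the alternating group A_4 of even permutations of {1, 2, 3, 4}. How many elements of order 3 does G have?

8

The elements of order 3 are: (2 3 4), (2 4 3), (1 2 3), (1 2 4), (1 3 2), (1 3 4), (1 4 2), (1 4 3).
That's 8.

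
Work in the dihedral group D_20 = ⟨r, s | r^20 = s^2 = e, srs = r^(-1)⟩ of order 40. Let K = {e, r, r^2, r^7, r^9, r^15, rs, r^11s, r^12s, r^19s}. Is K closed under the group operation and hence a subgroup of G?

r^9 ∈ K but its inverse r^11 ∉ K, so K is not a subgroup.

No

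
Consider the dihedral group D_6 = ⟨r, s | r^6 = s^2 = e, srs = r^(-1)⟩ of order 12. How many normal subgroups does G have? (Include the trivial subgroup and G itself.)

G has 16 subgroups. Checking conjugation-invariance by order — order 1: 1/1 normal; order 2: 1/7 normal; order 3: 1/1 normal; order 4: 0/3 normal; order 6: 3/3 normal; order 12: 1/1 normal.
Total normal subgroups: 7.

7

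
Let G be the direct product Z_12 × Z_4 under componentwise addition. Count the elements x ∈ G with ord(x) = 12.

An element (a,b) has order lcm(ord(a), ord(b)); count pairs with lcm equal to 12.
Enumerating gives 24 such elements.

24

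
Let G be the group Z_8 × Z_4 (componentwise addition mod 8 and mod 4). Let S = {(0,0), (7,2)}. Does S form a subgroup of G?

No

(7,2) ∈ S but its inverse (1,2) ∉ S, so S is not a subgroup.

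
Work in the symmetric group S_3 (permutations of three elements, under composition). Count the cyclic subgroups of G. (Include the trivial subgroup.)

Group the elements of G by the cyclic subgroup they generate; each cyclic subgroup of order d accounts for φ(d) elements.
Cyclic subgroups by order — order 1: 1; order 2: 3; order 3: 1.
Total: 5.

5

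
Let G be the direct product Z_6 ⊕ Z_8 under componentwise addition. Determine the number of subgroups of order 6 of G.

3

|G| = 48 and 6 | 48, so subgroups of order 6 are possible by Lagrange.
The subgroups of order 6 are: {(0,0), (0,4), (2,0), (2,4), (4,0), (4,4)}; {(0,0), (1,0), (2,0), (3,0), (4,0), (5,0)}; {(0,0), (1,4), (2,0), (3,4), (4,0), (5,4)}.
So G has 3 subgroups of order 6.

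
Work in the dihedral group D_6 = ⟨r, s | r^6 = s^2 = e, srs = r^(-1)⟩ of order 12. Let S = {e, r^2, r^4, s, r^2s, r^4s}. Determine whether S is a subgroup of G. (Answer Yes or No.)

Yes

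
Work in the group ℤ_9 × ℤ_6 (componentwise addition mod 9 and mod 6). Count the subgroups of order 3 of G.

4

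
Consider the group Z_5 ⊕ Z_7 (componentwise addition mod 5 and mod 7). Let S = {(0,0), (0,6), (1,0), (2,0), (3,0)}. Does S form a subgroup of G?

No

(0,6) ∈ S but its inverse (0,1) ∉ S, so S is not a subgroup.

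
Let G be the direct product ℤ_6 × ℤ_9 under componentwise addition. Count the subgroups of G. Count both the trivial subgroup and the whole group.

20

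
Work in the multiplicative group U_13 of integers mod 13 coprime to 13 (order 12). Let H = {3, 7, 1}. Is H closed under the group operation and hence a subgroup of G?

No

3 ∈ H but its inverse 9 ∉ H, so H is not a subgroup.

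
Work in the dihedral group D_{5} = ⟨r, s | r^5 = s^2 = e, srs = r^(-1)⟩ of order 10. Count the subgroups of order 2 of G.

5

|G| = 10 and 2 | 10, so subgroups of order 2 are possible by Lagrange.
The subgroups of order 2 are: {e, r^2s}; {e, r^3s}; {e, r^4s}; {e, rs}; … (5 in all).
So G has 5 subgroups of order 2.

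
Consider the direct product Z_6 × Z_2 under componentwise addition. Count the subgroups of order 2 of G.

3

|G| = 12 and 2 | 12, so subgroups of order 2 are possible by Lagrange.
The subgroups of order 2 are: {(0,0), (0,1)}; {(0,0), (3,0)}; {(0,0), (3,1)}.
So G has 3 subgroups of order 2.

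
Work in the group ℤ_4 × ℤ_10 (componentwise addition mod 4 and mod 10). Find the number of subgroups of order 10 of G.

|G| = 40 and 10 | 40, so subgroups of order 10 are possible by Lagrange.
The subgroups of order 10 are: {(0,0), (0,1), (0,2), (0,3), (0,4), (0,5), (0,6), (0,7), (0,8), (0,9)}; {(0,0), (0,2), (0,4), (0,6), (0,8), (2,0), (2,2), (2,4), (2,6), (2,8)}; {(0,0), (0,2), (0,4), (0,6), (0,8), (2,1), (2,3), (2,5), (2,7), (2,9)}.
So G has 3 subgroups of order 10.

3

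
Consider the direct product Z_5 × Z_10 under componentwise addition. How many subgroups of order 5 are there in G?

6

|G| = 50 and 5 | 50, so subgroups of order 5 are possible by Lagrange.
The subgroups of order 5 are: {(0,0), (0,2), (0,4), (0,6), (0,8)}; {(0,0), (1,0), (2,0), (3,0), (4,0)}; {(0,0), (1,2), (2,4), (3,6), (4,8)}; {(0,0), (1,4), (2,8), (3,2), (4,6)}; … (6 in all).
So G has 6 subgroups of order 5.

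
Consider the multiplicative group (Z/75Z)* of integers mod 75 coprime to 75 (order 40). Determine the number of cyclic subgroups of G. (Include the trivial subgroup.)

Each element a generates a cyclic subgroup ⟨a⟩; distinct elements may generate the same one (a cyclic group of order d has φ(d) generators).
Cyclic subgroups by order — order 1: 1; order 2: 3; order 4: 2; order 5: 1; order 10: 3; order 20: 2.
Total: 12.

12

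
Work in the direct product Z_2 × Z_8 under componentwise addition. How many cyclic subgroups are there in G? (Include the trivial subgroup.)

Each element a generates a cyclic subgroup ⟨a⟩; distinct elements may generate the same one (a cyclic group of order d has φ(d) generators).
Cyclic subgroups by order — order 1: 1; order 2: 3; order 4: 2; order 8: 2.
Total: 8.

8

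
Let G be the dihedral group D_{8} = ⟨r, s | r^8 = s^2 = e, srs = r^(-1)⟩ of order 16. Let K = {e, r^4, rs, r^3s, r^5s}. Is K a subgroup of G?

No

|K| = 5 does not divide |G| = 16, so by Lagrange K is not a subgroup.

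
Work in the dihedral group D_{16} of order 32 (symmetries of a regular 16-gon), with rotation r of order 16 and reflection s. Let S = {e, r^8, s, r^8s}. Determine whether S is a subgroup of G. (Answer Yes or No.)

Yes

|S| = 4 divides |G| = 32, consistent with Lagrange.
S contains the identity, every element's inverse is in S, and S is closed under ·: it is a subgroup.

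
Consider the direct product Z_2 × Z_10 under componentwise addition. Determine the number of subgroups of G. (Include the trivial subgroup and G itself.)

10

|G| = 20, so by Lagrange every subgroup order divides 20. Divisors: 1, 2, 4, 5, 10, 20.
Subgroups by order — order 1: 1; order 2: 3; order 4: 1; order 5: 1; order 10: 3; order 20: 1.
Total: 1 + 3 + 1 + 1 + 3 + 1 = 10.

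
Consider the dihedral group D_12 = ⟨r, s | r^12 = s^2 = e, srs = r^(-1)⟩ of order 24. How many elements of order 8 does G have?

No element of G has order 8 (even though 8 | 24).

0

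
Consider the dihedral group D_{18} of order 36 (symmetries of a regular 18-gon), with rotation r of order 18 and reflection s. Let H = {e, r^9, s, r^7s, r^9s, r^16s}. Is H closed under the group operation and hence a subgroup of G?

No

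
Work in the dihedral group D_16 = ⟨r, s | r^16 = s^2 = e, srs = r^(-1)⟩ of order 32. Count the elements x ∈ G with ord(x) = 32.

0

No element of G has order 32 (even though 32 | 32).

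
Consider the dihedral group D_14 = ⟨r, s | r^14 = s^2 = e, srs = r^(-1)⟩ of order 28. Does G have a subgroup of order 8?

8 does not divide |G| = 28, so by Lagrange no subgroup of order 8 exists.

No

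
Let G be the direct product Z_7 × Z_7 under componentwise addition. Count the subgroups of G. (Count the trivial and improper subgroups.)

10

|G| = 49, so by Lagrange every subgroup order divides 49. Divisors: 1, 7, 49.
Subgroups by order — order 1: 1; order 7: 8; order 49: 1.
Total: 1 + 8 + 1 = 10.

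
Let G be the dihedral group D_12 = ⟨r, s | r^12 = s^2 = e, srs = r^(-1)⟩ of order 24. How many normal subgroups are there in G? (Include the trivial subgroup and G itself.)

G has 34 subgroups. Checking conjugation-invariance by order — order 1: 1/1 normal; order 2: 1/13 normal; order 3: 1/1 normal; order 4: 1/7 normal; order 6: 1/5 normal; order 8: 0/3 normal; order 12: 3/3 normal; order 24: 1/1 normal.
Total normal subgroups: 9.

9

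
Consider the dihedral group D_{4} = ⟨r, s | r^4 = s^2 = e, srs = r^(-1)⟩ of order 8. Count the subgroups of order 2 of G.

5

|G| = 8 and 2 | 8, so subgroups of order 2 are possible by Lagrange.
The subgroups of order 2 are: {e, r^2}; {e, r^2s}; {e, r^3s}; {e, rs}; … (5 in all).
So G has 5 subgroups of order 2.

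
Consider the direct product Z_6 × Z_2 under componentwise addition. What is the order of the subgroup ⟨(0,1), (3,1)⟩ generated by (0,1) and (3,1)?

4

|⟨(0,1)⟩| = 2 and |⟨(3,1)⟩| = 2, so |H| is a multiple of lcm(2, 2) = 2 and divides |G| = 12.
Closing under the operation: H = {(0,0), (0,1), (3,0), (3,1)}, so |H| = 4.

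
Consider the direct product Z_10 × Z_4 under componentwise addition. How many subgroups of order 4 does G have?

3

|G| = 40 and 4 | 40, so subgroups of order 4 are possible by Lagrange.
The subgroups of order 4 are: {(0,0), (0,1), (0,2), (0,3)}; {(0,0), (0,2), (5,0), (5,2)}; {(0,0), (0,2), (5,1), (5,3)}.
So G has 3 subgroups of order 4.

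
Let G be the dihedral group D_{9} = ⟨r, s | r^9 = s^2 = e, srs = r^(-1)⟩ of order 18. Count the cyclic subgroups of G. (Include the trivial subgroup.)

12

Each element a generates a cyclic subgroup ⟨a⟩; distinct elements may generate the same one (a cyclic group of order d has φ(d) generators).
Cyclic subgroups by order — order 1: 1; order 2: 9; order 3: 1; order 9: 1.
Total: 12.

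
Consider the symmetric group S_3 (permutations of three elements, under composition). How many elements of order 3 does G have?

2

The elements of order 3 are: (1 2 3), (1 3 2).
That's 2.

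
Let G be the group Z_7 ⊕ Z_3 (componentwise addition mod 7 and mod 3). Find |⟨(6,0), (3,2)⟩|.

21

|⟨(6,0)⟩| = 7 and |⟨(3,2)⟩| = 21, so |H| is a multiple of lcm(7, 21) = 21 and divides |G| = 21.
Closing {(6,0), (3,2)} under the group operation gives all of G, so |H| = 21.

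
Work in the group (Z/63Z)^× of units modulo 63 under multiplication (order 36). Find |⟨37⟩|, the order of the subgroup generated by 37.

3

Compute successive powers of 37 mod 63: 37, 46, 1; 37^3 ≡ 1 (mod 63).
So |⟨37⟩| = 3.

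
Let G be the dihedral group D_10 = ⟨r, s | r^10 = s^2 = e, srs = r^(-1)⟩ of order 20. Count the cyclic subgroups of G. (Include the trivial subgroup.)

14

Each element a generates a cyclic subgroup ⟨a⟩; distinct elements may generate the same one (a cyclic group of order d has φ(d) generators).
Cyclic subgroups by order — order 1: 1; order 2: 11; order 5: 1; order 10: 1.
Total: 14.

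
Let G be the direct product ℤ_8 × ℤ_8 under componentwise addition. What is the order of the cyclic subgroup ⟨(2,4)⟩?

The order of (2,4) in Z_8 × Z_8 is lcm(ord(2) in Z_8, ord(4) in Z_8).
ord(2) = 4 and ord(4) = 2, so |⟨(2,4)⟩| = lcm(4, 2) = 4.

4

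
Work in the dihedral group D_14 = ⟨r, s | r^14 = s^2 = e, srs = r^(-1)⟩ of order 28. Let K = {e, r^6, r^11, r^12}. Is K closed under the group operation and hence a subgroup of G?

r^12 ∈ K but its inverse r^2 ∉ K, so K is not a subgroup.

No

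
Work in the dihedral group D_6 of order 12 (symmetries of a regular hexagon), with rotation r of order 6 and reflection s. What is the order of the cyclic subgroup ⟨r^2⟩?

3

Computing powers of r^2: the smallest k with (r^2)^k = e is k = 3.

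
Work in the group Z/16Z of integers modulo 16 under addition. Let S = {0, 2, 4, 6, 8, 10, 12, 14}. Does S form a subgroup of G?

Yes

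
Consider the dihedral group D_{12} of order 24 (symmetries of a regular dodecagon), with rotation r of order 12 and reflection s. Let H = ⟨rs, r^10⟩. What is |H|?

|⟨rs⟩| = 2 and |⟨r^10⟩| = 6, so |H| is a multiple of lcm(2, 6) = 6 and divides |G| = 24.
Closing under the operation: H = {e, r^2, r^4, r^6, r^8, r^10, rs, r^3s, r^5s, r^7s, r^9s, r^11s}, so |H| = 12.

12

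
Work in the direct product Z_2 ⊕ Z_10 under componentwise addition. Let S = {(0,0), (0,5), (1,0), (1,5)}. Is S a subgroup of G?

|S| = 4 divides |G| = 20, consistent with Lagrange.
S contains the identity, every element's inverse is in S, and S is closed under +: it is a subgroup.

Yes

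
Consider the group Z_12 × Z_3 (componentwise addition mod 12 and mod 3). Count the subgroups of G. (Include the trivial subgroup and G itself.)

18

|G| = 36, so by Lagrange every subgroup order divides 36. Divisors: 1, 2, 3, 4, 6, 9, 12, 18, 36.
Subgroups by order — order 1: 1; order 2: 1; order 3: 4; order 4: 1; order 6: 4; order 9: 1; order 12: 4; order 18: 1; order 36: 1.
Total: 1 + 1 + 4 + 1 + 4 + 1 + 4 + 1 + 1 = 18.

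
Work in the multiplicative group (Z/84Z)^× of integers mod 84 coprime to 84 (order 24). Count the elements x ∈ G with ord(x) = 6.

14

Enumerating element orders in G gives 14 elements of order 6.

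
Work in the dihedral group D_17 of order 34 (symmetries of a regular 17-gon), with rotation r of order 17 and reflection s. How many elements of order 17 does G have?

16

Enumerating element orders in G gives 16 elements of order 17.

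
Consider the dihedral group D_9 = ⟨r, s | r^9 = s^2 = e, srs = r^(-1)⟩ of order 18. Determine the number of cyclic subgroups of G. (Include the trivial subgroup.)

Group the elements of G by the cyclic subgroup they generate; each cyclic subgroup of order d accounts for φ(d) elements.
Cyclic subgroups by order — order 1: 1; order 2: 9; order 3: 1; order 9: 1.
Total: 12.

12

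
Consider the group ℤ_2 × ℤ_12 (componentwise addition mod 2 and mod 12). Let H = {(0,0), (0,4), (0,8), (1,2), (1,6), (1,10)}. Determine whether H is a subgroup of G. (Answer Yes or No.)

Yes

|H| = 6 divides |G| = 24, consistent with Lagrange.
H contains the identity, every element's inverse is in H, and H is closed under +: it is a subgroup.
In fact H = ⟨(1,2)⟩.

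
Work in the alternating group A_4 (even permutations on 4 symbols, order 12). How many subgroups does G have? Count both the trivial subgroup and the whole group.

10

|G| = 12, so by Lagrange every subgroup order divides 12. Divisors: 1, 2, 3, 4, 6, 12.
Subgroups by order — order 1: 1; order 2: 3; order 3: 4; order 4: 1; order 6: 0; order 12: 1.
Total: 1 + 3 + 4 + 1 + 0 + 1 = 10.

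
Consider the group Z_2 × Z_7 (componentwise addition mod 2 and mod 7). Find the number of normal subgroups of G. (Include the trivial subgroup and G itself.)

G is abelian, so every subgroup is normal.
G has 4 subgroups in total, hence 4 normal subgroups.

4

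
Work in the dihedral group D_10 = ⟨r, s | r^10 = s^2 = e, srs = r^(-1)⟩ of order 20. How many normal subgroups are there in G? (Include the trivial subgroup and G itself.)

7

G has 22 subgroups. Checking conjugation-invariance by order — order 1: 1/1 normal; order 2: 1/11 normal; order 4: 0/5 normal; order 5: 1/1 normal; order 10: 3/3 normal; order 20: 1/1 normal.
Total normal subgroups: 7.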